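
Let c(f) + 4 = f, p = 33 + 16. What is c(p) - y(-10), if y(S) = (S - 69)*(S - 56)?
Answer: -5169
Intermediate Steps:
y(S) = (-69 + S)*(-56 + S)
p = 49
c(f) = -4 + f
c(p) - y(-10) = (-4 + 49) - (3864 + (-10)² - 125*(-10)) = 45 - (3864 + 100 + 1250) = 45 - 1*5214 = 45 - 5214 = -5169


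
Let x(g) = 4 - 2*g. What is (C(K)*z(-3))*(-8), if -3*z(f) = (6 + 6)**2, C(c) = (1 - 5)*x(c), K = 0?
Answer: -6144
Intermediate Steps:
C(c) = -16 + 8*c (C(c) = (1 - 5)*(4 - 2*c) = -4*(4 - 2*c) = -16 + 8*c)
z(f) = -48 (z(f) = -(6 + 6)**2/3 = -1/3*12**2 = -1/3*144 = -48)
(C(K)*z(-3))*(-8) = ((-16 + 8*0)*(-48))*(-8) = ((-16 + 0)*(-48))*(-8) = -16*(-48)*(-8) = 768*(-8) = -6144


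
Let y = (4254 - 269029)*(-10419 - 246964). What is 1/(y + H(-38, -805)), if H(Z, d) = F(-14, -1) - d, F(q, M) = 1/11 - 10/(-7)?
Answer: 77/5247441016627 ≈ 1.4674e-11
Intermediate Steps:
F(q, M) = 117/77 (F(q, M) = 1*(1/11) - 10*(-⅐) = 1/11 + 10/7 = 117/77)
H(Z, d) = 117/77 - d
y = 68148583825 (y = -264775*(-257383) = 68148583825)
1/(y + H(-38, -805)) = 1/(68148583825 + (117/77 - 1*(-805))) = 1/(68148583825 + (117/77 + 805)) = 1/(68148583825 + 62102/77) = 1/(5247441016627/77) = 77/5247441016627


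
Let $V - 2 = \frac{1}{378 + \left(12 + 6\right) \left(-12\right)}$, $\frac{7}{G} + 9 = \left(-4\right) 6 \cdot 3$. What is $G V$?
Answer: $- \frac{2275}{13122} \approx -0.17337$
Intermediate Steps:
$G = - \frac{7}{81}$ ($G = \frac{7}{-9 + \left(-4\right) 6 \cdot 3} = \frac{7}{-9 - 72} = \frac{7}{-81} = 7 \left(- \frac{1}{81}\right) = - \frac{7}{81} \approx -0.08642$)
$V = \frac{325}{162}$ ($V = 2 + \frac{1}{378 + \left(12 + 6\right) \left(-12\right)} = 2 + \frac{1}{378 + 18 \left(-12\right)} = 2 + \frac{1}{378 - 216} = 2 + \frac{1}{162} = \frac{325}{162} \approx 2.0062$)
$G V = \left(- \frac{7}{81}\right) \frac{325}{162} = - \frac{2275}{13122}$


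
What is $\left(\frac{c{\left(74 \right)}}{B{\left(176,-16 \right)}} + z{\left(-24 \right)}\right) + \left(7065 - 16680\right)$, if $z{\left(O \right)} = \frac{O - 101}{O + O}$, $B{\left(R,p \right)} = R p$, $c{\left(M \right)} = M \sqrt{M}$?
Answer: $- \frac{461395}{48} - \frac{37 \sqrt{74}}{1408} \approx -9612.6$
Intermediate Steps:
$c{\left(M \right)} = M^{\frac{3}{2}}$
$z{\left(O \right)} = \frac{-101 + O}{2 O}$
$\left(\frac{c{\left(74 \right)}}{B{\left(176,-16 \right)}} + z{\left(-24 \right)}\right) + \left(7065 - 16680\right) = \left(\frac{74^{\frac{3}{2}}}{176 \left(-16\right)} + \frac{-101 - 24}{2 \left(-24\right)}\right) + \left(7065 - 16680\right) = \left(\frac{74 \sqrt{74}}{-2816} + \frac{1}{2} \left(- \frac{1}{24}\right) \left(-125\right)\right) + \left(7065 - 16680\right) = \left(74 \sqrt{74} \left(- \frac{1}{2816}\right) + \frac{125}{48}\right) - 9615 = \left(- \frac{37 \sqrt{74}}{1408} + \frac{125}{48}\right) - 9615 = \left(\frac{125}{48} - \frac{37 \sqrt{74}}{1408}\right) - 9615 = - \frac{461395}{48} - \frac{37 \sqrt{74}}{1408}$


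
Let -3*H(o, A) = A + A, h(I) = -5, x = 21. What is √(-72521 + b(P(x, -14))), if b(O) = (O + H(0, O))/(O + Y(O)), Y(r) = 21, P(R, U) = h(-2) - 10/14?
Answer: I*√7472649201/321 ≈ 269.3*I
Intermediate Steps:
H(o, A) = -2*A/3 (H(o, A) = -(A + A)/3 = -2*A/3)
P(R, U) = -40/7 (P(R, U) = -5 - 10/14 = -5 - 1*5/7 = -5 - 5/7 = -40/7)
b(O) = O/(3*(21 + O)) (b(O) = (O - 2*O/3)/(O + 21) = (O/3)/(21 + O) = O/(3*(21 + O)))
√(-72521 + b(P(x, -14))) = √(-72521 + (⅓)*(-40/7)/(21 - 40/7)) = √(-72521 + (⅓)*(-40/7)/(107/7)) = √(-72521 + (⅓)*(-40/7)*(7/107)) = √(-72521 - 40/321) = √(-23279281/321) = I*√7472649201/321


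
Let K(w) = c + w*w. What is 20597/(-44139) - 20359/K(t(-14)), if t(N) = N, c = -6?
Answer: -902539331/8386410 ≈ -107.62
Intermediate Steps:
K(w) = -6 + w² (K(w) = -6 + w*w = -6 + w²)
20597/(-44139) - 20359/K(t(-14)) = 20597/(-44139) - 20359/(-6 + (-14)²) = 20597*(-1/44139) - 20359/(-6 + 196) = -20597/44139 - 20359/190 = -902539331/8386410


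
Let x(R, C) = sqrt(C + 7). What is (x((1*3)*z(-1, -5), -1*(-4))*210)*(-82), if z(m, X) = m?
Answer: -17220*sqrt(11) ≈ -57112.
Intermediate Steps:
x(R, C) = sqrt(7 + C)
(x((1*3)*z(-1, -5), -1*(-4))*210)*(-82) = (sqrt(7 - 1*(-4))*210)*(-82) = (sqrt(7 + 4)*210)*(-82) = (sqrt(11)*210)*(-82) = (210*sqrt(11))*(-82) = -17220*sqrt(11)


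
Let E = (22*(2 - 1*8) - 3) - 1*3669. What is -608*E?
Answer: 2312832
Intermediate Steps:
E = -3804 (E = (22*(2 - 8) - 3) - 3669 = (22*(-6) - 3) - 3669 = (-132 - 3) - 3669 = -135 - 3669 = -3804)
-608*E = -608*(-3804) = 2312832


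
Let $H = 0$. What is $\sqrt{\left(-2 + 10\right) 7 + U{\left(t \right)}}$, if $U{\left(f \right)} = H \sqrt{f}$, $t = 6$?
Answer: $2 \sqrt{14} \approx 7.4833$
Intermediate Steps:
$U{\left(f \right)} = 0$ ($U{\left(f \right)} = 0 \sqrt{f} = 0$)
$\sqrt{\left(-2 + 10\right) 7 + U{\left(t \right)}} = \sqrt{\left(-2 + 10\right) 7 + 0} = \sqrt{8 \cdot 7 + 0} = \sqrt{56 + 0} = \sqrt{56} = 2 \sqrt{14}$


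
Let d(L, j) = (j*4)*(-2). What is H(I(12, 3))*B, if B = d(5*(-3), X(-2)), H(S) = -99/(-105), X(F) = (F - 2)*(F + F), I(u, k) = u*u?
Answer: -4224/35 ≈ -120.69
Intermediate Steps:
I(u, k) = u**2
X(F) = 2*F*(-2 + F) (X(F) = (-2 + F)*(2*F) = 2*F*(-2 + F))
H(S) = 33/35 (H(S) = -99*(-1/105) = 33/35)
d(L, j) = -8*j (d(L, j) = (4*j)*(-2) = -8*j)
B = -128 (B = -16*(-2)*(-2 - 2) = -16*(-2)*(-4) = -8*16 = -128)
H(I(12, 3))*B = (33/35)*(-128) = -4224/35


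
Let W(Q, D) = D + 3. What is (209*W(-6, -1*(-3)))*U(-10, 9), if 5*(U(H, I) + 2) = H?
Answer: -5016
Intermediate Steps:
U(H, I) = -2 + H/5
W(Q, D) = 3 + D
(209*W(-6, -1*(-3)))*U(-10, 9) = (209*(3 - 1*(-3)))*(-2 + (⅕)*(-10)) = (209*(3 + 3))*(-2 - 2) = (209*6)*(-4) = 1254*(-4) = -5016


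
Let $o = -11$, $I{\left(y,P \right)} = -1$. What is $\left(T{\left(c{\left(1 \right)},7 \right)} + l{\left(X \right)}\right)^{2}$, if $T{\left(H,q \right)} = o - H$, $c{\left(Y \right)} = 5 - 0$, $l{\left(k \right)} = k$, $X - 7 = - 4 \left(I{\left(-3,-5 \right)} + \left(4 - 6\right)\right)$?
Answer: $9$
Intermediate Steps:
$X = 19$ ($X = 7 - 4 \left(-1 + \left(4 - 6\right)\right) = 7 - 4 \left(-1 - 2\right) = 7 - -12 = 7 + 12 = 19$)
$c{\left(Y \right)} = 5$ ($c{\left(Y \right)} = 5 + 0 = 5$)
$T{\left(H,q \right)} = -11 - H$
$\left(T{\left(c{\left(1 \right)},7 \right)} + l{\left(X \right)}\right)^{2} = \left(\left(-11 - 5\right) + 19\right)^{2} = \left(-16 + 19\right)^{2} = 3^{2} = 9$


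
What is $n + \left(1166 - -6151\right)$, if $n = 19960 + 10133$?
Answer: $37410$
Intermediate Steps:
$n = 30093$
$n + \left(1166 - -6151\right) = 30093 + \left(1166 - -6151\right) = 30093 + \left(1166 + 6151\right) = 30093 + 7317 = 37410$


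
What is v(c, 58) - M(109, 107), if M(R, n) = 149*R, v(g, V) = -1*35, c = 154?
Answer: -16276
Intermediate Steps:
v(g, V) = -35
v(c, 58) - M(109, 107) = -35 - 149*109 = -35 - 1*16241 = -35 - 16241 = -16276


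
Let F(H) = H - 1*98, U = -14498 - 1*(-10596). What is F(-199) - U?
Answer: 3605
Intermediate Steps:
U = -3902 (U = -14498 + 10596 = -3902)
F(H) = -98 + H (F(H) = H - 98 = -98 + H)
F(-199) - U = (-98 - 199) - 1*(-3902) = -297 + 3902 = 3605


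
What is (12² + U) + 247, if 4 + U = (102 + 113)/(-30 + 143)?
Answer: 43946/113 ≈ 388.90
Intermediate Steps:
U = -237/113 (U = -4 + (102 + 113)/(-30 + 143) = -4 + 215/113 = -237/113 ≈ -2.0973)
(12² + U) + 247 = (12² - 237/113) + 247 = (144 - 237/113) + 247 = 16035/113 + 247 = 43946/113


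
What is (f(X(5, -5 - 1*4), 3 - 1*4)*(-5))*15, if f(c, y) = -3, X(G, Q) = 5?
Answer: 225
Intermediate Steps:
(f(X(5, -5 - 1*4), 3 - 1*4)*(-5))*15 = -3*(-5)*15 = 15*15 = 225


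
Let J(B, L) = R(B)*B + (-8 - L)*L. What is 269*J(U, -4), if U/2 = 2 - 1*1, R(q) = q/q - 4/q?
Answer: 3766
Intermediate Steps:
R(q) = 1 - 4/q
U = 2 (U = 2*(2 - 1*1) = 2*(2 - 1) = 2*1 = 2)
J(B, L) = -4 + B + L*(-8 - L) (J(B, L) = ((-4 + B)/B)*B + (-8 - L)*L = (-4 + B) + L*(-8 - L) = -4 + B + L*(-8 - L))
269*J(U, -4) = 269*(-4 + 2 - 1*(-4)² - 8*(-4)) = 269*(-4 + 2 - 1*16 + 32) = 269*(-4 + 2 - 16 + 32) = 269*14 = 3766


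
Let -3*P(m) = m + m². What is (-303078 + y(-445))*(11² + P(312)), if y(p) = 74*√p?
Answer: 9829122618 - 2399894*I*√445 ≈ 9.8291e+9 - 5.0626e+7*I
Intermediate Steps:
P(m) = -m/3 - m²/3 (P(m) = -(m + m²)/3 = -m/3 - m²/3)
(-303078 + y(-445))*(11² + P(312)) = (-303078 + 74*√(-445))*(11² - ⅓*312*(1 + 312)) = (-303078 + 74*(I*√445))*(121 - ⅓*312*313) = (-303078 + 74*I*√445)*(121 - 32552) = (-303078 + 74*I*√445)*(-32431) = 9829122618 - 2399894*I*√445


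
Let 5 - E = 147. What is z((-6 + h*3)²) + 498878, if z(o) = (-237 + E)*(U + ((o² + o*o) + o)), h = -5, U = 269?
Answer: -147186810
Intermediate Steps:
E = -142 (E = 5 - 1*147 = 5 - 147 = -142)
z(o) = -101951 - 758*o² - 379*o (z(o) = (-237 - 142)*(269 + ((o² + o*o) + o)) = -379*(269 + ((o² + o²) + o)) = -379*(269 + (2*o² + o)) = -379*(269 + (o + 2*o²)) = -379*(269 + o + 2*o²) = -101951 - 758*o² - 379*o)
z((-6 + h*3)²) + 498878 = (-101951 - 758*(-6 - 5*3)⁴ - 379*(-6 - 5*3)²) + 498878 = (-101951 - 758*(-6 - 15)⁴ - 379*(-6 - 15)²) + 498878 = (-101951 - 758*((-21)²)² - 379*(-21)²) + 498878 = (-101951 - 758*441² - 379*441) + 498878 = (-101951 - 758*194481 - 167139) + 498878 = (-101951 - 147416598 - 167139) + 498878 = -147685688 + 498878 = -147186810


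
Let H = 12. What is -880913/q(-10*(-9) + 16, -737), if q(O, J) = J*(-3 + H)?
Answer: 80083/603 ≈ 132.81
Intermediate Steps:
q(O, J) = 9*J (q(O, J) = J*(-3 + 12) = J*9 = 9*J)
-880913/q(-10*(-9) + 16, -737) = -880913/(9*(-737)) = -880913/(-6633) = -880913*(-1/6633) = 80083/603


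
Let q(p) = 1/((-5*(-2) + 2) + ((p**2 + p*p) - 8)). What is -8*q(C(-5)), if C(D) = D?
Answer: -4/27 ≈ -0.14815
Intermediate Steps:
q(p) = 1/(4 + 2*p**2) (q(p) = 1/((10 + 2) + ((p**2 + p**2) - 8)) = 1/(12 + (2*p**2 - 8)) = 1/(12 + (-8 + 2*p**2)) = 1/(4 + 2*p**2))
-8*q(C(-5)) = -4/(2 + (-5)**2) = -4/(2 + 25) = -4/27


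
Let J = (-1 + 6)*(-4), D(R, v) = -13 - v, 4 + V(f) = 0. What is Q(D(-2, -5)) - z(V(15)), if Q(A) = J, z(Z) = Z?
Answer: -16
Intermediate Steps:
V(f) = -4 (V(f) = -4 + 0 = -4)
J = -20 (J = 5*(-4) = -20)
Q(A) = -20
Q(D(-2, -5)) - z(V(15)) = -20 - 1*(-4) = -20 + 4 = -16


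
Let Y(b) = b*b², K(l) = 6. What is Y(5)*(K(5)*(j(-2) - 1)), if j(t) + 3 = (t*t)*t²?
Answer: 9000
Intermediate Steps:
j(t) = -3 + t⁴ (j(t) = -3 + (t*t)*t² = -3 + t²*t² = -3 + t⁴)
Y(b) = b³
Y(5)*(K(5)*(j(-2) - 1)) = 5³*(6*((-3 + (-2)⁴) - 1)) = 125*(6*((-3 + 16) - 1)) = 125*(6*(13 - 1)) = 125*(6*12) = 125*72 = 9000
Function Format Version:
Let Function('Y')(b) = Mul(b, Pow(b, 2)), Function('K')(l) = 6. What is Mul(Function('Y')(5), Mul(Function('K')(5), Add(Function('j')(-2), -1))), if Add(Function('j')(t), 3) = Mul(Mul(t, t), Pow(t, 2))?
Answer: 9000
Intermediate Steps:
Function('j')(t) = Add(-3, Pow(t, 4)) (Function('j')(t) = Add(-3, Mul(Mul(t, t), Pow(t, 2))) = Add(-3, Mul(Pow(t, 2), Pow(t, 2))) = Add(-3, Pow(t, 4)))
Function('Y')(b) = Pow(b, 3)
Mul(Function('Y')(5), Mul(Function('K')(5), Add(Function('j')(-2), -1))) = Mul(Pow(5, 3), Mul(6, Add(Add(-3, Pow(-2, 4)), -1))) = Mul(125, Mul(6, Add(Add(-3, 16), -1))) = Mul(125, Mul(6, Add(13, -1))) = Mul(125, Mul(6, 12)) = Mul(125, 72) = 9000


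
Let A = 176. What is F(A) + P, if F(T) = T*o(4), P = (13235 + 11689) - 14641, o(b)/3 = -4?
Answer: 8171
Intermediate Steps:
o(b) = -12 (o(b) = 3*(-4) = -12)
P = 10283 (P = 24924 - 14641 = 10283)
F(T) = -12*T (F(T) = T*(-12) = -12*T)
F(A) + P = -12*176 + 10283 = -2112 + 10283 = 8171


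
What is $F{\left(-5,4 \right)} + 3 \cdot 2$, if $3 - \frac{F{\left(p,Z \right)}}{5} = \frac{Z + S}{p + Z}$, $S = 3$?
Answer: $56$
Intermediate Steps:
$F{\left(p,Z \right)} = 15 - \frac{5 \left(3 + Z\right)}{Z + p}$ ($F{\left(p,Z \right)} = 15 - 5 \frac{Z + 3}{p + Z} = 15 - 5 \frac{3 + Z}{Z + p} = 15 - \frac{5 \left(3 + Z\right)}{Z + p}$)
$F{\left(-5,4 \right)} + 3 \cdot 2 = \frac{5 \left(-3 + 2 \cdot 4 + 3 \left(-5\right)\right)}{4 - 5} + 3 \cdot 2 = \frac{5 \left(-3 + 8 - 15\right)}{-1} + 6 = 5 \left(-1\right) \left(-10\right) + 6 = 50 + 6 = 56$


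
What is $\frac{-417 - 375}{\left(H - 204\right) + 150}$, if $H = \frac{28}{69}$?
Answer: $\frac{27324}{1849} \approx 14.778$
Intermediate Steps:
$H = \frac{28}{69}$ ($H = 28 \cdot \frac{1}{69} = \frac{28}{69} \approx 0.4058$)
$\frac{-417 - 375}{\left(H - 204\right) + 150} = \frac{-417 - 375}{\left(\frac{28}{69} - 204\right) + 150} = - \frac{792}{- \frac{14048}{69} + 150} = - \frac{792}{- \frac{3698}{69}} = \left(-792\right) \left(- \frac{69}{3698}\right) = \frac{27324}{1849}$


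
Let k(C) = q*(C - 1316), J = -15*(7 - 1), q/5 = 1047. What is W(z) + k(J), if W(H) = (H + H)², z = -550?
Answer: -6150410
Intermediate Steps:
q = 5235 (q = 5*1047 = 5235)
J = -90 (J = -15*6 = -90)
W(H) = 4*H² (W(H) = (2*H)² = 4*H²)
k(C) = -6889260 + 5235*C (k(C) = 5235*(C - 1316) = 5235*(-1316 + C) = -6889260 + 5235*C)
W(z) + k(J) = 4*(-550)² + (-6889260 + 5235*(-90)) = 4*302500 + (-6889260 - 471150) = 1210000 - 7360410 = -6150410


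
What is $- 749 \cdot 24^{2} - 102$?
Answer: $-431526$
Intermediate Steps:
$- 749 \cdot 24^{2} - 102 = \left(-749\right) 576 - 102 = -431424 - 102 = -431526$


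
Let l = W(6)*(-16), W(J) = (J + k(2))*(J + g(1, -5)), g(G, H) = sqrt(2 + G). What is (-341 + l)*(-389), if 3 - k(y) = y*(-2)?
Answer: 618121 + 80912*sqrt(3) ≈ 7.5827e+5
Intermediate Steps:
k(y) = 3 + 2*y (k(y) = 3 - y*(-2) = 3 - (-2)*y = 3 + 2*y)
W(J) = (7 + J)*(J + sqrt(3)) (W(J) = (J + (3 + 2*2))*(J + sqrt(2 + 1)) = (J + (3 + 4))*(J + sqrt(3)) = (J + 7)*(J + sqrt(3)) = (7 + J)*(J + sqrt(3)))
l = -1248 - 208*sqrt(3) (l = (6**2 + 7*6 + 7*sqrt(3) + 6*sqrt(3))*(-16) = (36 + 42 + 7*sqrt(3) + 6*sqrt(3))*(-16) = (78 + 13*sqrt(3))*(-16) = -1248 - 208*sqrt(3) ≈ -1608.3)
(-341 + l)*(-389) = (-341 + (-1248 - 208*sqrt(3)))*(-389) = (-1589 - 208*sqrt(3))*(-389) = 618121 + 80912*sqrt(3)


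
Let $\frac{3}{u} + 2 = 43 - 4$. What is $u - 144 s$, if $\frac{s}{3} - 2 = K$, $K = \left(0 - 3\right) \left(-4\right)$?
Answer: $- \frac{223773}{37} \approx -6047.9$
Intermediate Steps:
$u = \frac{3}{37}$ ($u = \frac{3}{-2 + \left(43 - 4\right)} = \frac{3}{-2 + 39} = \frac{3}{37} \approx 0.081081$)
$K = 12$ ($K = \left(-3\right) \left(-4\right) = 12$)
$s = 42$ ($s = 6 + 3 \cdot 12 = 6 + 36 = 42$)
$u - 144 s = \frac{3}{37} - 6048 = - \frac{223773}{37}$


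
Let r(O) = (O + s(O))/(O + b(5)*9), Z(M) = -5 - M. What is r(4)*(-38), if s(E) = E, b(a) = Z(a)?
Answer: 152/43 ≈ 3.5349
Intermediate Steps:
b(a) = -5 - a
r(O) = 2*O/(-90 + O) (r(O) = (O + O)/(O + (-5 - 1*5)*9) = (2*O)/(O + (-5 - 5)*9) = (2*O)/(O - 10*9) = (2*O)/(O - 90) = (2*O)/(-90 + O) = 2*O/(-90 + O))
r(4)*(-38) = (2*4/(-90 + 4))*(-38) = (2*4/(-86))*(-38) = (2*4*(-1/86))*(-38) = -4/43*(-38) = 152/43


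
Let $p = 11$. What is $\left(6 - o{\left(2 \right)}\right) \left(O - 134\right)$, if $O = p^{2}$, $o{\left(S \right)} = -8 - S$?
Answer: $-208$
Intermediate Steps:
$O = 121$ ($O = 11^{2} = 121$)
$\left(6 - o{\left(2 \right)}\right) \left(O - 134\right) = \left(6 - \left(-8 - 2\right)\right) \left(121 - 134\right) = \left(6 - \left(-8 - 2\right)\right) \left(-13\right) = \left(6 - -10\right) \left(-13\right) = \left(6 + 10\right) \left(-13\right) = 16 \left(-13\right) = -208$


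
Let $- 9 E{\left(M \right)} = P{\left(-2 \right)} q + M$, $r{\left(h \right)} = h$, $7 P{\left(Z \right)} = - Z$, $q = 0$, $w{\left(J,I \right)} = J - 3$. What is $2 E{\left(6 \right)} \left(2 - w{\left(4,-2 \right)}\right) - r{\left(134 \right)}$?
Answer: $- \frac{406}{3} \approx -135.33$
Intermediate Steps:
$w{\left(J,I \right)} = -3 + J$
$P{\left(Z \right)} = - \frac{Z}{7}$ ($P{\left(Z \right)} = \frac{\left(-1\right) Z}{7} = - \frac{Z}{7}$)
$E{\left(M \right)} = - \frac{M}{9}$ ($E{\left(M \right)} = - \frac{\left(- \frac{1}{7}\right) \left(-2\right) 0 + M}{9} = - \frac{\frac{2}{7} \cdot 0 + M}{9} = - \frac{0 + M}{9} = - \frac{M}{9}$)
$2 E{\left(6 \right)} \left(2 - w{\left(4,-2 \right)}\right) - r{\left(134 \right)} = 2 \left(\left(- \frac{1}{9}\right) 6\right) \left(2 - \left(-3 + 4\right)\right) - 134 = 2 \left(- \frac{2}{3}\right) \left(2 - 1\right) - 134 = - \frac{4 \left(2 - 1\right)}{3} - 134 = \left(- \frac{4}{3}\right) 1 - 134 = - \frac{4}{3} - 134 = - \frac{406}{3}$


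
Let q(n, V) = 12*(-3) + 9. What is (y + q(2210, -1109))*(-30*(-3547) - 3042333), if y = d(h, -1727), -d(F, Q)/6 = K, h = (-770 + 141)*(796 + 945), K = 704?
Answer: 12480608673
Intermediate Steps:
h = -1095089 (h = -629*1741 = -1095089)
q(n, V) = -27 (q(n, V) = -36 + 9 = -27)
d(F, Q) = -4224 (d(F, Q) = -6*704 = -4224)
y = -4224
(y + q(2210, -1109))*(-30*(-3547) - 3042333) = (-4224 - 27)*(-30*(-3547) - 3042333) = -4251*(106410 - 3042333) = -4251*(-2935923) = 12480608673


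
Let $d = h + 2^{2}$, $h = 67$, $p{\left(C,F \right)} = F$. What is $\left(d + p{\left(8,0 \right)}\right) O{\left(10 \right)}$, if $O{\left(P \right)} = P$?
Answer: $710$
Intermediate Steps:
$d = 71$ ($d = 67 + 2^{2} = 67 + 4 = 71$)
$\left(d + p{\left(8,0 \right)}\right) O{\left(10 \right)} = \left(71 + 0\right) 10 = 71 \cdot 10 = 710$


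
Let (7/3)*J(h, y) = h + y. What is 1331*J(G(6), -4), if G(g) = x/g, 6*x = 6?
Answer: -30613/14 ≈ -2186.6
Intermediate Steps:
x = 1 (x = (1/6)*6 = 1)
G(g) = 1/g
J(h, y) = 3*h/7 + 3*y/7 (J(h, y) = 3*(h + y)/7 = 3*h/7 + 3*y/7)
1331*J(G(6), -4) = 1331*((3/7)/6 + (3/7)*(-4)) = 1331*((3/7)*(1/6) - 12/7) = 1331*(1/14 - 12/7) = 1331*(-23/14) = -30613/14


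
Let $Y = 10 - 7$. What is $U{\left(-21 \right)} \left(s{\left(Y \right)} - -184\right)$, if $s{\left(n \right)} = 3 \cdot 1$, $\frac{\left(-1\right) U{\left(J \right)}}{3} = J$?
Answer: $11781$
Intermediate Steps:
$U{\left(J \right)} = - 3 J$
$Y = 3$ ($Y = 10 - 7 = 3$)
$s{\left(n \right)} = 3$
$U{\left(-21 \right)} \left(s{\left(Y \right)} - -184\right) = \left(-3\right) \left(-21\right) \left(3 - -184\right) = 63 \left(3 + 184\right) = 63 \cdot 187 = 11781$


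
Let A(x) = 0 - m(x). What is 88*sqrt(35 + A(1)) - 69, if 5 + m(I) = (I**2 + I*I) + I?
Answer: -69 + 88*sqrt(37) ≈ 466.28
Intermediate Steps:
m(I) = -5 + I + 2*I**2 (m(I) = -5 + ((I**2 + I*I) + I) = -5 + ((I**2 + I**2) + I) = -5 + (2*I**2 + I) = -5 + (I + 2*I**2) = -5 + I + 2*I**2)
A(x) = 5 - x - 2*x**2 (A(x) = 0 - (-5 + x + 2*x**2) = 0 + (5 - x - 2*x**2) = 5 - x - 2*x**2)
88*sqrt(35 + A(1)) - 69 = 88*sqrt(35 + (5 - 1*1 - 2*1**2)) - 69 = 88*sqrt(35 + (5 - 1 - 2*1)) - 69 = 88*sqrt(35 + (5 - 1 - 2)) - 69 = 88*sqrt(35 + 2) - 69 = 88*sqrt(37) - 69 = -69 + 88*sqrt(37)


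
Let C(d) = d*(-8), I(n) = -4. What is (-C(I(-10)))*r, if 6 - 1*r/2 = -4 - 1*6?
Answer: -1024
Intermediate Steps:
C(d) = -8*d
r = 32 (r = 12 - 2*(-4 - 1*6) = 12 - 2*(-4 - 6) = 12 - 2*(-10) = 12 + 20 = 32)
(-C(I(-10)))*r = -(-8)*(-4)*32 = -1*32*32 = -32*32 = -1024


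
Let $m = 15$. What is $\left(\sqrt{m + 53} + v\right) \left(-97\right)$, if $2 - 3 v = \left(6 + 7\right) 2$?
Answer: $776 - 194 \sqrt{17} \approx -23.883$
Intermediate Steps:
$v = -8$ ($v = \frac{2}{3} - \frac{\left(6 + 7\right) 2}{3} = \frac{2}{3} - \frac{13 \cdot 2}{3} = \frac{2}{3} - \frac{26}{3} = -8$)
$\left(\sqrt{m + 53} + v\right) \left(-97\right) = \left(\sqrt{15 + 53} - 8\right) \left(-97\right) = \left(\sqrt{68} - 8\right) \left(-97\right) = \left(2 \sqrt{17} - 8\right) \left(-97\right) = \left(-8 + 2 \sqrt{17}\right) \left(-97\right) = 776 - 194 \sqrt{17}$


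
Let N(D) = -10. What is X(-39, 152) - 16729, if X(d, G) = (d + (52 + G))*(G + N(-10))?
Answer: 6701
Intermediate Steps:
X(d, G) = (-10 + G)*(52 + G + d) (X(d, G) = (d + (52 + G))*(G - 10) = (52 + G + d)*(-10 + G) = (-10 + G)*(52 + G + d))
X(-39, 152) - 16729 = (-520 + 152² - 10*(-39) + 42*152 + 152*(-39)) - 16729 = (-520 + 23104 + 390 + 6384 - 5928) - 16729 = 23430 - 16729 = 6701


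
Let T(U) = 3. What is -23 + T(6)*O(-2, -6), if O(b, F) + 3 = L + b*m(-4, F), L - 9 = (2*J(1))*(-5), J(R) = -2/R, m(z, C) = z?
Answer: 79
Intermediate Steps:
L = 29 (L = 9 + (2*(-2/1))*(-5) = 9 + (2*(-2*1))*(-5) = 9 + (2*(-2))*(-5) = 9 - 4*(-5) = 9 + 20 = 29)
O(b, F) = 26 - 4*b (O(b, F) = -3 + (29 + b*(-4)) = -3 + (29 - 4*b) = 26 - 4*b)
-23 + T(6)*O(-2, -6) = -23 + 3*(26 - 4*(-2)) = -23 + 3*(26 + 8) = -23 + 3*34 = -23 + 102 = 79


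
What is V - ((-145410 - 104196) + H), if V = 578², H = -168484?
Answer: 752174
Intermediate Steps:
V = 334084
V - ((-145410 - 104196) + H) = 334084 - ((-145410 - 104196) - 168484) = 334084 - (-249606 - 168484) = 334084 - 1*(-418090) = 334084 + 418090 = 752174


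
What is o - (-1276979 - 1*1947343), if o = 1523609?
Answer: 4747931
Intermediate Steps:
o - (-1276979 - 1*1947343) = 1523609 - (-1276979 - 1*1947343) = 1523609 - (-1276979 - 1947343) = 1523609 - 1*(-3224322) = 1523609 + 3224322 = 4747931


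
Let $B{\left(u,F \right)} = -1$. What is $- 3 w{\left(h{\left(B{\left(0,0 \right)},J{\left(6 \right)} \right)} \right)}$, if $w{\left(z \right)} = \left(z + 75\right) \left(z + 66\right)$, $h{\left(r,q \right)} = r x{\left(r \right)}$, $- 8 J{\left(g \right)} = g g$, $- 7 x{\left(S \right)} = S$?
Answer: $- \frac{724692}{49} \approx -14790.0$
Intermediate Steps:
$x{\left(S \right)} = - \frac{S}{7}$
$J{\left(g \right)} = - \frac{g^{2}}{8}$ ($J{\left(g \right)} = - \frac{g g}{8} = - \frac{g^{2}}{8}$)
$h{\left(r,q \right)} = - \frac{r^{2}}{7}$ ($h{\left(r,q \right)} = r \left(- \frac{r}{7}\right) = - \frac{r^{2}}{7}$)
$w{\left(z \right)} = \left(66 + z\right) \left(75 + z\right)$ ($w{\left(z \right)} = \left(75 + z\right) \left(66 + z\right) = \left(66 + z\right) \left(75 + z\right)$)
$- 3 w{\left(h{\left(B{\left(0,0 \right)},J{\left(6 \right)} \right)} \right)} = - 3 \left(4950 + \left(- \frac{\left(-1\right)^{2}}{7}\right)^{2} + 141 \left(- \frac{\left(-1\right)^{2}}{7}\right)\right) = - 3 \left(4950 + \left(\left(- \frac{1}{7}\right) 1\right)^{2} + 141 \left(\left(- \frac{1}{7}\right) 1\right)\right) = - 3 \left(4950 + \left(- \frac{1}{7}\right)^{2} + 141 \left(- \frac{1}{7}\right)\right) = - 3 \left(4950 + \frac{1}{49} - \frac{141}{7}\right) = \left(-3\right) \frac{241564}{49} = - \frac{724692}{49}$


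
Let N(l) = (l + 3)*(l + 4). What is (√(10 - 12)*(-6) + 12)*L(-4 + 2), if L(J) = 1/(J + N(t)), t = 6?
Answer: 3/22 - 3*I*√2/44 ≈ 0.13636 - 0.096424*I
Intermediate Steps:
N(l) = (3 + l)*(4 + l)
L(J) = 1/(90 + J) (L(J) = 1/(J + (12 + 6² + 7*6)) = 1/(J + (12 + 36 + 42)) = 1/(J + 90) = 1/(90 + J))
(√(10 - 12)*(-6) + 12)*L(-4 + 2) = (√(10 - 12)*(-6) + 12)/(90 + (-4 + 2)) = (√(-2)*(-6) + 12)/(90 - 2) = ((I*√2)*(-6) + 12)/88 = (-6*I*√2 + 12)*(1/88) = (12 - 6*I*√2)*(1/88) = 3/22 - 3*I*√2/44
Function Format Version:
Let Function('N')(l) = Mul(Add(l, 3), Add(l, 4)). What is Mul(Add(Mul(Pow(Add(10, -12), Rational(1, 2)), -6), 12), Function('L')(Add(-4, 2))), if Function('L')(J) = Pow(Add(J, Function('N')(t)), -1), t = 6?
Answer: Add(Rational(3, 22), Mul(Rational(-3, 44), I, Pow(2, Rational(1, 2)))) ≈ Add(0.13636, Mul(-0.096424, I))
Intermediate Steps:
Function('N')(l) = Mul(Add(3, l), Add(4, l))
Function('L')(J) = Pow(Add(90, J), -1) (Function('L')(J) = Pow(Add(J, Add(12, Pow(6, 2), Mul(7, 6))), -1) = Pow(Add(J, Add(12, 36, 42)), -1) = Pow(Add(J, 90), -1) = Pow(Add(90, J), -1))
Mul(Add(Mul(Pow(Add(10, -12), Rational(1, 2)), -6), 12), Function('L')(Add(-4, 2))) = Mul(Add(Mul(Pow(Add(10, -12), Rational(1, 2)), -6), 12), Pow(Add(90, Add(-4, 2)), -1)) = Mul(Add(Mul(Pow(-2, Rational(1, 2)), -6), 12), Pow(Add(90, -2), -1)) = Mul(Add(Mul(Mul(I, Pow(2, Rational(1, 2))), -6), 12), Pow(88, -1)) = Mul(Add(Mul(-6, I, Pow(2, Rational(1, 2))), 12), Rational(1, 88)) = Mul(Add(12, Mul(-6, I, Pow(2, Rational(1, 2)))), Rational(1, 88)) = Add(Rational(3, 22), Mul(Rational(-3, 44), I, Pow(2, Rational(1, 2))))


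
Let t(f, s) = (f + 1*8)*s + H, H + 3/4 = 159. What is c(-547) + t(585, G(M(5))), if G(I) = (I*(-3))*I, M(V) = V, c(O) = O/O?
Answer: -177263/4 ≈ -44316.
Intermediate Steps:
c(O) = 1
H = 633/4 (H = -¾ + 159 = 633/4 ≈ 158.25)
G(I) = -3*I² (G(I) = (-3*I)*I = -3*I²)
t(f, s) = 633/4 + s*(8 + f) (t(f, s) = (f + 1*8)*s + 633/4 = (f + 8)*s + 633/4 = (8 + f)*s + 633/4 = s*(8 + f) + 633/4 = 633/4 + s*(8 + f))
c(-547) + t(585, G(M(5))) = 1 + (633/4 + 8*(-3*5²) + 585*(-3*5²)) = 1 + (633/4 + 8*(-3*25) + 585*(-3*25)) = 1 + (633/4 + 8*(-75) + 585*(-75)) = 1 + (633/4 - 600 - 43875) = 1 - 177267/4 = -177263/4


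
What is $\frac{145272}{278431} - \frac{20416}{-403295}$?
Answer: $\frac{64271918536}{112289830145} \approx 0.57238$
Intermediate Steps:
$\frac{145272}{278431} - \frac{20416}{-403295} = 145272 \cdot \frac{1}{278431} - - \frac{20416}{403295} = \frac{145272}{278431} + \frac{20416}{403295} = \frac{64271918536}{112289830145}$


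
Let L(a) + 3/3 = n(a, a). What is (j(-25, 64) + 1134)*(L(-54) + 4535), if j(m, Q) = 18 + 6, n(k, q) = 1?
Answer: 5251530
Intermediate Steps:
L(a) = 0 (L(a) = -1 + 1 = 0)
j(m, Q) = 24
(j(-25, 64) + 1134)*(L(-54) + 4535) = (24 + 1134)*(0 + 4535) = 1158*4535 = 5251530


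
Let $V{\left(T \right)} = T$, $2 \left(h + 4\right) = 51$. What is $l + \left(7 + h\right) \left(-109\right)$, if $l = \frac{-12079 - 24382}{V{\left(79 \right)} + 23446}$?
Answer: $- \frac{146233747}{47050} \approx -3108.1$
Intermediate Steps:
$h = \frac{43}{2}$ ($h = -4 + \frac{1}{2} \cdot 51 = -4 + \frac{51}{2} = \frac{43}{2} \approx 21.5$)
$l = - \frac{36461}{23525}$ ($l = \frac{-12079 - 24382}{79 + 23446} = - \frac{36461}{23525} \approx -1.5499$)
$l + \left(7 + h\right) \left(-109\right) = - \frac{36461}{23525} + \left(7 + \frac{43}{2}\right) \left(-109\right) = - \frac{36461}{23525} + \frac{57}{2} \left(-109\right) = - \frac{36461}{23525} - \frac{6213}{2} = - \frac{146233747}{47050}$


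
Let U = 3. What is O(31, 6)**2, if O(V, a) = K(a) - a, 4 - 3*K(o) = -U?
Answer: 121/9 ≈ 13.444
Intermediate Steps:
K(o) = 7/3 (K(o) = 4/3 - (-1)*3/3 = 4/3 - 1/3*(-3) = 4/3 + 1 = 7/3)
O(V, a) = 7/3 - a
O(31, 6)**2 = (7/3 - 1*6)**2 = (7/3 - 6)**2 = (-11/3)**2 = 121/9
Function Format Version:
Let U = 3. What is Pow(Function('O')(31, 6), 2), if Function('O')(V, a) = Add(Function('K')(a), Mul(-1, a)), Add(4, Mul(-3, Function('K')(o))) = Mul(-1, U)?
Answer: Rational(121, 9) ≈ 13.444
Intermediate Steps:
Function('K')(o) = Rational(7, 3) (Function('K')(o) = Add(Rational(4, 3), Mul(Rational(-1, 3), Mul(-1, 3))) = Add(Rational(4, 3), Mul(Rational(-1, 3), -3)) = Add(Rational(4, 3), 1) = Rational(7, 3))
Function('O')(V, a) = Add(Rational(7, 3), Mul(-1, a))
Pow(Function('O')(31, 6), 2) = Pow(Add(Rational(7, 3), Mul(-1, 6)), 2) = Pow(Add(Rational(7, 3), -6), 2) = Pow(Rational(-11, 3), 2) = Rational(121, 9)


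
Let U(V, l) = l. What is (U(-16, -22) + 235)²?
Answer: 45369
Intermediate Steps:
(U(-16, -22) + 235)² = (-22 + 235)² = 213² = 45369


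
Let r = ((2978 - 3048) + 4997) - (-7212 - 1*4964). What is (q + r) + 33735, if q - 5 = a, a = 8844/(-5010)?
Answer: 42452431/835 ≈ 50841.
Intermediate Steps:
a = -1474/835 (a = 8844*(-1/5010) = -1474/835 ≈ -1.7653)
q = 2701/835 (q = 5 - 1474/835 = 2701/835 ≈ 3.2347)
r = 17103 (r = (-70 + 4997) - (-7212 - 4964) = 4927 - 1*(-12176) = 4927 + 12176 = 17103)
(q + r) + 33735 = (2701/835 + 17103) + 33735 = 14283706/835 + 33735 = 42452431/835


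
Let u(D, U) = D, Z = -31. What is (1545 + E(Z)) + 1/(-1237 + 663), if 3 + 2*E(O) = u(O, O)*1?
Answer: 877071/574 ≈ 1528.0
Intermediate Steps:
E(O) = -3/2 + O/2 (E(O) = -3/2 + (O*1)/2 = -3/2 + O/2)
(1545 + E(Z)) + 1/(-1237 + 663) = (1545 + (-3/2 + (1/2)*(-31))) + 1/(-1237 + 663) = (1545 + (-3/2 - 31/2)) + 1/(-574) = (1545 - 17) - 1/574 = 1528 - 1/574 = 877071/574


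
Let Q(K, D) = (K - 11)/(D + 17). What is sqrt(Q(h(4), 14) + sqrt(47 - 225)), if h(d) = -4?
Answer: sqrt(-465 + 961*I*sqrt(178))/31 ≈ 2.5364 + 2.63*I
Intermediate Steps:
Q(K, D) = (-11 + K)/(17 + D)
sqrt(Q(h(4), 14) + sqrt(47 - 225)) = sqrt((-11 - 4)/(17 + 14) + sqrt(47 - 225)) = sqrt(-15/31 + sqrt(-178)) = sqrt((1/31)*(-15) + I*sqrt(178)) = sqrt(-15/31 + I*sqrt(178))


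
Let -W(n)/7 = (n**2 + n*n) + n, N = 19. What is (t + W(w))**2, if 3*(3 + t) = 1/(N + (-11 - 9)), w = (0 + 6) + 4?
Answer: 19536400/9 ≈ 2.1707e+6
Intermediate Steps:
w = 10 (w = 6 + 4 = 10)
t = -10/3 (t = -3 + 1/(3*(19 + (-11 - 9))) = -3 + 1/(3*(19 - 20)) = -3 + (1/3)/(-1) = -3 + (1/3)*(-1) = -3 - 1/3 = -10/3 ≈ -3.3333)
W(n) = -14*n**2 - 7*n (W(n) = -7*((n**2 + n*n) + n) = -7*((n**2 + n**2) + n) = -7*(2*n**2 + n) = -7*(n + 2*n**2) = -14*n**2 - 7*n)
(t + W(w))**2 = (-10/3 - 7*10*(1 + 2*10))**2 = (-10/3 - 7*10*(1 + 20))**2 = (-10/3 - 7*10*21)**2 = (-10/3 - 1470)**2 = (-4420/3)**2 = 19536400/9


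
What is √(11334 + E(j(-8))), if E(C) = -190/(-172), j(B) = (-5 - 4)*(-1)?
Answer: √83834434/86 ≈ 106.47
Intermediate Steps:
j(B) = 9 (j(B) = -9*(-1) = 9)
E(C) = 95/86 (E(C) = -190*(-1/172) = 95/86)
√(11334 + E(j(-8))) = √(11334 + 95/86) = √(974819/86) = √83834434/86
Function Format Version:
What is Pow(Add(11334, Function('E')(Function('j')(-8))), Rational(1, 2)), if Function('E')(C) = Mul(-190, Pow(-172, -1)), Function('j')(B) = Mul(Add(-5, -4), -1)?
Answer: Mul(Rational(1, 86), Pow(83834434, Rational(1, 2))) ≈ 106.47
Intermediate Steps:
Function('j')(B) = 9 (Function('j')(B) = Mul(-9, -1) = 9)
Function('E')(C) = Rational(95, 86) (Function('E')(C) = Mul(-190, Rational(-1, 172)) = Rational(95, 86))
Pow(Add(11334, Function('E')(Function('j')(-8))), Rational(1, 2)) = Pow(Add(11334, Rational(95, 86)), Rational(1, 2)) = Pow(Rational(974819, 86), Rational(1, 2)) = Mul(Rational(1, 86), Pow(83834434, Rational(1, 2)))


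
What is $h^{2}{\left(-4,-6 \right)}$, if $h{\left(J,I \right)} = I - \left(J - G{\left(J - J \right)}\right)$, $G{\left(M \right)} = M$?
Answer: $4$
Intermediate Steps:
$h{\left(J,I \right)} = I - J$ ($h{\left(J,I \right)} = I + \left(\left(J - J\right) - J\right) = I + \left(0 - J\right) = I - J$)
$h^{2}{\left(-4,-6 \right)} = \left(-6 - -4\right)^{2} = \left(-6 + 4\right)^{2} = \left(-2\right)^{2} = 4$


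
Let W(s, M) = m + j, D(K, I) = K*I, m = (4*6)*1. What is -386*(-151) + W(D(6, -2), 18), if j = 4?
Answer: 58314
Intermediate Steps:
m = 24 (m = 24*1 = 24)
D(K, I) = I*K
W(s, M) = 28 (W(s, M) = 24 + 4 = 28)
-386*(-151) + W(D(6, -2), 18) = -386*(-151) + 28 = 58286 + 28 = 58314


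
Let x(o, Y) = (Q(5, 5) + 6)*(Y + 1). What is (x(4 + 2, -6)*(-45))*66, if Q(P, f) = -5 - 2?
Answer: -14850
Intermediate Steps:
Q(P, f) = -7
x(o, Y) = -1 - Y (x(o, Y) = (-7 + 6)*(Y + 1) = -(1 + Y) = -1 - Y)
(x(4 + 2, -6)*(-45))*66 = ((-1 - 1*(-6))*(-45))*66 = ((-1 + 6)*(-45))*66 = (5*(-45))*66 = -225*66 = -14850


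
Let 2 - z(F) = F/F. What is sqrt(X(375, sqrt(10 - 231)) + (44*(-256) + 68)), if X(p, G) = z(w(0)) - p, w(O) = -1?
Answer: I*sqrt(11570) ≈ 107.56*I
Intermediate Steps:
z(F) = 1 (z(F) = 2 - F/F = 2 - 1*1 = 2 - 1 = 1)
X(p, G) = 1 - p
sqrt(X(375, sqrt(10 - 231)) + (44*(-256) + 68)) = sqrt((1 - 1*375) + (44*(-256) + 68)) = sqrt((1 - 375) + (-11264 + 68)) = sqrt(-374 - 11196) = sqrt(-11570) = I*sqrt(11570)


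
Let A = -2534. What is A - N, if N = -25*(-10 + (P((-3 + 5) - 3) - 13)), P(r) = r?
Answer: -3134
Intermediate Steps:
N = 600 (N = -25*(-10 + (((-3 + 5) - 3) - 13)) = -25*(-10 + ((2 - 3) - 13)) = -25*(-10 + (-1 - 13)) = -25*(-10 - 14) = -25*(-24) = 600)
A - N = -2534 - 1*600 = -2534 - 600 = -3134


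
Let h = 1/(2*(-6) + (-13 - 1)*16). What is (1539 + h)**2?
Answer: 131916419209/55696 ≈ 2.3685e+6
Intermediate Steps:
h = -1/236 (h = 1/(-12 - 14*16) = 1/(-12 - 224) = 1/(-236) = -1/236 ≈ -0.0042373)
(1539 + h)**2 = (1539 - 1/236)**2 = (363203/236)**2 = 131916419209/55696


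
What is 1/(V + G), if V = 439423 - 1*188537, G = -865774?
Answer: -1/614888 ≈ -1.6263e-6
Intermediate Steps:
V = 250886 (V = 439423 - 188537 = 250886)
1/(V + G) = 1/(250886 - 865774) = 1/(-614888) = -1/614888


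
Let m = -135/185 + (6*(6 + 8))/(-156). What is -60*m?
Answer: 36600/481 ≈ 76.091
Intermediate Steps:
m = -610/481 (m = -135*1/185 + (6*14)*(-1/156) = -27/37 + 84*(-1/156) = -27/37 - 7/13 = -610/481 ≈ -1.2682)
-60*m = -60*(-610/481) = 36600/481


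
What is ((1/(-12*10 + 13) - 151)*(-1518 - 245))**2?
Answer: 811483758794916/11449 ≈ 7.0878e+10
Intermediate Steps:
((1/(-12*10 + 13) - 151)*(-1518 - 245))**2 = ((1/(-120 + 13) - 151)*(-1763))**2 = ((1/(-107) - 151)*(-1763))**2 = ((-1/107 - 151)*(-1763))**2 = (-16158/107*(-1763))**2 = (28486554/107)**2 = 811483758794916/11449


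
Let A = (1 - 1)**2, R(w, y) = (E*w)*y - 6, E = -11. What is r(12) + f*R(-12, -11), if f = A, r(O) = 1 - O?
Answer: -11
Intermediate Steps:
R(w, y) = -6 - 11*w*y (R(w, y) = (-11*w)*y - 6 = -11*w*y - 6 = -6 - 11*w*y)
A = 0 (A = 0**2 = 0)
f = 0
r(12) + f*R(-12, -11) = (1 - 1*12) + 0*(-6 - 11*(-12)*(-11)) = (1 - 12) + 0*(-6 - 1452) = -11 + 0*(-1458) = -11 + 0 = -11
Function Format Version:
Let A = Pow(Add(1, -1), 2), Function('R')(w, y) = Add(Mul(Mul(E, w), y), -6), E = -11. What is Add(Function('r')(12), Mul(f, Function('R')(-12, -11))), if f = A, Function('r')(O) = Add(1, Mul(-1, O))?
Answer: -11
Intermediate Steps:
Function('R')(w, y) = Add(-6, Mul(-11, w, y)) (Function('R')(w, y) = Add(Mul(Mul(-11, w), y), -6) = Add(Mul(-11, w, y), -6) = Add(-6, Mul(-11, w, y)))
A = 0 (A = Pow(0, 2) = 0)
f = 0
Add(Function('r')(12), Mul(f, Function('R')(-12, -11))) = Add(Add(1, Mul(-1, 12)), Mul(0, Add(-6, Mul(-11, -12, -11)))) = Add(Add(1, -12), Mul(0, Add(-6, -1452))) = Add(-11, Mul(0, -1458)) = Add(-11, 0) = -11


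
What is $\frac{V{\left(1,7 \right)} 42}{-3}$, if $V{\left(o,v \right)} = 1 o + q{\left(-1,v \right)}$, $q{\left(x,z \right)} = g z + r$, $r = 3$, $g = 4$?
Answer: $-448$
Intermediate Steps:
$q{\left(x,z \right)} = 3 + 4 z$ ($q{\left(x,z \right)} = 4 z + 3 = 3 + 4 z$)
$V{\left(o,v \right)} = 3 + o + 4 v$ ($V{\left(o,v \right)} = 1 o + \left(3 + 4 v\right) = o + \left(3 + 4 v\right) = 3 + o + 4 v$)
$\frac{V{\left(1,7 \right)} 42}{-3} = \frac{\left(3 + 1 + 4 \cdot 7\right) 42}{-3} = \left(3 + 1 + 28\right) 42 \left(- \frac{1}{3}\right) = 32 \cdot 42 \left(- \frac{1}{3}\right) = 1344 \left(- \frac{1}{3}\right) = -448$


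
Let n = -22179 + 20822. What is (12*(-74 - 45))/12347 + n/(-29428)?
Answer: -25268305/363347516 ≈ -0.069543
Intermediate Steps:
n = -1357
(12*(-74 - 45))/12347 + n/(-29428) = (12*(-74 - 45))/12347 - 1357/(-29428) = (12*(-119))*(1/12347) - 1357*(-1/29428) = -1428*1/12347 + 1357/29428 = -1428/12347 + 1357/29428 = -25268305/363347516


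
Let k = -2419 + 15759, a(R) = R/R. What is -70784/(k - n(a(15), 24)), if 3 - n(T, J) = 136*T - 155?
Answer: -35392/6659 ≈ -5.3149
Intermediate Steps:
a(R) = 1
n(T, J) = 158 - 136*T (n(T, J) = 3 - (136*T - 155) = 3 - (-155 + 136*T) = 3 + (155 - 136*T) = 158 - 136*T)
k = 13340
-70784/(k - n(a(15), 24)) = -70784/(13340 - (158 - 136*1)) = -70784/(13340 - (158 - 136)) = -70784/(13340 - 1*22) = -70784/(13340 - 22) = -70784/13318 = -70784*1/13318 = -35392/6659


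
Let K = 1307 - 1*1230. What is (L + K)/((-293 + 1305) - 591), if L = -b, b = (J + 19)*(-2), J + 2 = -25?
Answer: 61/421 ≈ 0.14489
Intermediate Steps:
J = -27 (J = -2 - 25 = -27)
K = 77 (K = 1307 - 1230 = 77)
b = 16 (b = (-27 + 19)*(-2) = -8*(-2) = 16)
L = -16 (L = -1*16 = -16)
(L + K)/((-293 + 1305) - 591) = (-16 + 77)/((-293 + 1305) - 591) = 61/(1012 - 591) = 61/421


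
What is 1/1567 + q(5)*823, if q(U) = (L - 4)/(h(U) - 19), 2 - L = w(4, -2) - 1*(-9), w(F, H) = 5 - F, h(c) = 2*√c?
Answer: 294038489/534347 + 19752*√5/341 ≈ 679.80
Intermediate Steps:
L = -8 (L = 2 - ((5 - 1*4) - 1*(-9)) = 2 - ((5 - 4) + 9) = 2 - (1 + 9) = 2 - 1*10 = 2 - 10 = -8)
q(U) = -12/(-19 + 2*√U) (q(U) = (-8 - 4)/(2*√U - 19) = -12/(-19 + 2*√U))
1/1567 + q(5)*823 = 1/1567 - 12/(-19 + 2*√5)*823 = 1/1567 - 9876/(-19 + 2*√5)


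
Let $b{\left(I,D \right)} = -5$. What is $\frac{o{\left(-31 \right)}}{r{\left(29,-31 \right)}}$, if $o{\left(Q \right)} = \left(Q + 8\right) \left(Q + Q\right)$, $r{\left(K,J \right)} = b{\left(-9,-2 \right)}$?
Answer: $- \frac{1426}{5} \approx -285.2$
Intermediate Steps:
$r{\left(K,J \right)} = -5$
$o{\left(Q \right)} = 2 Q \left(8 + Q\right)$ ($o{\left(Q \right)} = \left(8 + Q\right) 2 Q = 2 Q \left(8 + Q\right)$)
$\frac{o{\left(-31 \right)}}{r{\left(29,-31 \right)}} = \frac{2 \left(-31\right) \left(8 - 31\right)}{-5} = 2 \left(-31\right) \left(-23\right) \left(- \frac{1}{5}\right) = 1426 \left(- \frac{1}{5}\right) = - \frac{1426}{5}$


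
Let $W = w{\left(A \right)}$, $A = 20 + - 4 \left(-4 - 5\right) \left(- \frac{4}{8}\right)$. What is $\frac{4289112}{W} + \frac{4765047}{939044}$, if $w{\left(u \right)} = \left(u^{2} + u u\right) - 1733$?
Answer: $- \frac{58252828737}{23476100} \approx -2481.4$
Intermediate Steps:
$A = 2$ ($A = 20 + \left(-4\right) \left(-9\right) \left(\left(-4\right) \frac{1}{8}\right) = 20 + 36 \left(- \frac{1}{2}\right) = 20 - 18 = 2$)
$w{\left(u \right)} = -1733 + 2 u^{2}$ ($w{\left(u \right)} = \left(u^{2} + u^{2}\right) - 1733 = 2 u^{2} - 1733 = -1733 + 2 u^{2}$)
$W = -1725$ ($W = -1733 + 2 \cdot 2^{2} = -1733 + 2 \cdot 4 = -1733 + 8 = -1725$)
$\frac{4289112}{W} + \frac{4765047}{939044} = \frac{4289112}{-1725} + \frac{4765047}{939044} = 4289112 \left(- \frac{1}{1725}\right) + 4765047 \cdot \frac{1}{939044} = - \frac{1429704}{575} + \frac{4765047}{939044} = - \frac{58252828737}{23476100}$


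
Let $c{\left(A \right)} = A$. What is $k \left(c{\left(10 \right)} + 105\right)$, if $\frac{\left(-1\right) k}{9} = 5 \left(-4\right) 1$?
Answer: $20700$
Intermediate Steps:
$k = 180$ ($k = - 9 \cdot 5 \left(-4\right) 1 = - 9 \left(\left(-20\right) 1\right) = \left(-9\right) \left(-20\right) = 180$)
$k \left(c{\left(10 \right)} + 105\right) = 180 \left(10 + 105\right) = 180 \cdot 115 = 20700$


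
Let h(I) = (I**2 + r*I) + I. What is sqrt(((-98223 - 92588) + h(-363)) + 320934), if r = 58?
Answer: 5*sqrt(9619) ≈ 490.38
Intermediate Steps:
h(I) = I**2 + 59*I (h(I) = (I**2 + 58*I) + I = I**2 + 59*I)
sqrt(((-98223 - 92588) + h(-363)) + 320934) = sqrt(((-98223 - 92588) - 363*(59 - 363)) + 320934) = sqrt((-190811 - 363*(-304)) + 320934) = sqrt((-190811 + 110352) + 320934) = sqrt(-80459 + 320934) = sqrt(240475) = 5*sqrt(9619)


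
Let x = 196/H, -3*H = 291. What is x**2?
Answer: 38416/9409 ≈ 4.0829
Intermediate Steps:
H = -97 (H = -1/3*291 = -97)
x = -196/97 (x = 196/(-97) = 196*(-1/97) = -196/97 ≈ -2.0206)
x**2 = (-196/97)**2 = 38416/9409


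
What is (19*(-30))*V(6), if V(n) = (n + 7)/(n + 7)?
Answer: -570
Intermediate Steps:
V(n) = 1 (V(n) = (7 + n)/(7 + n) = 1)
(19*(-30))*V(6) = (19*(-30))*1 = -570*1 = -570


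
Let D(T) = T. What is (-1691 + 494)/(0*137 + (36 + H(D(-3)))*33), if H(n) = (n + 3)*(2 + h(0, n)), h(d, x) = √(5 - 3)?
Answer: -133/132 ≈ -1.0076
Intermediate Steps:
h(d, x) = √2
H(n) = (2 + √2)*(3 + n) (H(n) = (n + 3)*(2 + √2) = (3 + n)*(2 + √2) = (2 + √2)*(3 + n))
(-1691 + 494)/(0*137 + (36 + H(D(-3)))*33) = (-1691 + 494)/(0*137 + (36 + (6 + 2*(-3) + 3*√2 - 3*√2))*33) = -1197/(0 + (36 + (6 - 6 + 3*√2 - 3*√2))*33) = -1197/(0 + (36 + 0)*33) = -1197/(0 + 36*33) = -1197/(0 + 1188) = -1197/1188 = -1197*1/1188 = -133/132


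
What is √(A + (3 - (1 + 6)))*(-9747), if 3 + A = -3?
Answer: -9747*I*√10 ≈ -30823.0*I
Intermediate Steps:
A = -6 (A = -3 - 3 = -6)
√(A + (3 - (1 + 6)))*(-9747) = √(-6 + (3 - (1 + 6)))*(-9747) = √(-6 + (3 - 1*7))*(-9747) = √(-6 + (3 - 7))*(-9747) = √(-6 - 4)*(-9747) = √(-10)*(-9747) = (I*√10)*(-9747) = -9747*I*√10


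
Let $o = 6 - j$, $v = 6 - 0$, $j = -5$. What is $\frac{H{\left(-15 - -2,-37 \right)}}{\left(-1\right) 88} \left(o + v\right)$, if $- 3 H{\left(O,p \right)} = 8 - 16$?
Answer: $- \frac{17}{33} \approx -0.51515$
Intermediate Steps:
$v = 6$ ($v = 6 + 0 = 6$)
$o = 11$ ($o = 6 - -5 = 6 + 5 = 11$)
$H{\left(O,p \right)} = \frac{8}{3}$ ($H{\left(O,p \right)} = - \frac{8 - 16}{3} = \left(- \frac{1}{3}\right) \left(-8\right) = \frac{8}{3}$)
$\frac{H{\left(-15 - -2,-37 \right)}}{\left(-1\right) 88} \left(o + v\right) = \frac{8}{3 \left(\left(-1\right) 88\right)} \left(11 + 6\right) = \frac{8}{3 \left(-88\right)} 17 = \frac{8}{3} \left(- \frac{1}{88}\right) 17 = \left(- \frac{1}{33}\right) 17 = - \frac{17}{33}$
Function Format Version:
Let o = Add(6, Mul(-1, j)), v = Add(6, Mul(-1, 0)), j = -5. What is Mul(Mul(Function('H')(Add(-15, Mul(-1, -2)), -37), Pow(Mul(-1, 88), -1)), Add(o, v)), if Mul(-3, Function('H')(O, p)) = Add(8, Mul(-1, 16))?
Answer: Rational(-17, 33) ≈ -0.51515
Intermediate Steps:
v = 6 (v = Add(6, 0) = 6)
o = 11 (o = Add(6, Mul(-1, -5)) = Add(6, 5) = 11)
Function('H')(O, p) = Rational(8, 3) (Function('H')(O, p) = Mul(Rational(-1, 3), Add(8, Mul(-1, 16))) = Mul(Rational(-1, 3), Add(8, -16)) = Mul(Rational(-1, 3), -8) = Rational(8, 3))
Mul(Mul(Function('H')(Add(-15, Mul(-1, -2)), -37), Pow(Mul(-1, 88), -1)), Add(o, v)) = Mul(Mul(Rational(8, 3), Pow(Mul(-1, 88), -1)), Add(11, 6)) = Mul(Mul(Rational(8, 3), Pow(-88, -1)), 17) = Mul(Mul(Rational(8, 3), Rational(-1, 88)), 17) = Mul(Rational(-1, 33), 17) = Rational(-17, 33)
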